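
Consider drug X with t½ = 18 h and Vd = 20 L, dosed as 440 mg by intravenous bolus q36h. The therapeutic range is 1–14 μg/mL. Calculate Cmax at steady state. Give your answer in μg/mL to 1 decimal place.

The dosing interval is 2 half-lives, so f = 2^(−2) = 0.25.
Accumulation ratio R = 1/(1 − f) = 1/0.75 = 4/3.
Single-dose peak C₀ = D/Vd = 440/20 = 22 μg/mL.
Steady-state peak Cmax,ss = C₀·R = 22 × 4/3 ≈ 29.333 μg/mL.
Peak 29.3 μg/mL vs MTC 14 μg/mL: exceeds toxic threshold.

29.3 μg/mL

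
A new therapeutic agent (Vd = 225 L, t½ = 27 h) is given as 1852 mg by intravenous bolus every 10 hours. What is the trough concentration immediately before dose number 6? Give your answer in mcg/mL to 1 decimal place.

20.3 mcg/mL

f = (1/2)^(τ/t½) = (1/2)^(10/27) ≈ 0.7736.
C₀ = D/Vd = 1852/225 ≈ 8.231 mcg/mL.
Before the 6th dose, 5 doses have been given. Superposition: Cmin = C₀·(f + f² + … + f^5).
≈ 8.231 × (0.7736 + 0.5985 + 0.4630 + 0.3582 + 0.2771) ≈ 8.231 × 2.4704 ≈ 20.334 mcg/mL.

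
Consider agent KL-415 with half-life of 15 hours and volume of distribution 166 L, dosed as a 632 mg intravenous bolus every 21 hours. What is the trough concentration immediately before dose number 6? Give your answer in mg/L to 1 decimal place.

2.3 mg/L

f = (1/2)^(τ/t½) = (1/2)^(21/15) ≈ 0.3789.
C₀ = D/Vd = 632/166 ≈ 3.807 mg/L.
Before the 6th dose, 5 doses have been given. Superposition: Cmin = C₀·(f + f² + … + f^5).
≈ 3.807 × (0.3789 + 0.1436 + 0.0544 + 0.0206 + 0.0078) ≈ 3.807 × 0.6053 ≈ 2.304 mg/L.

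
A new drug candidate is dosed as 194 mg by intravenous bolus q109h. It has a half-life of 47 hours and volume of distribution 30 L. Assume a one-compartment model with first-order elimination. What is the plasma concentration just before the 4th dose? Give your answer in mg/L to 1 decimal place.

f = (1/2)^(τ/t½) = (1/2)^(109/47) ≈ 0.2004.
C₀ = D/Vd = 194/30 ≈ 6.467 mg/L.
Before the 4th dose, 3 doses have been given. Superposition: Cmin = C₀·(f + f² + … + f^3).
≈ 6.467 × (0.2004 + 0.0402 + 0.0080) ≈ 6.467 × 0.2486 ≈ 1.608 mg/L.

1.6 mg/L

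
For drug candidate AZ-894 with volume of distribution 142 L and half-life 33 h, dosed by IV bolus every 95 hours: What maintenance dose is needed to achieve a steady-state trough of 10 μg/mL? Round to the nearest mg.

9025 mg

τ/t½ = 95/33 ≈ 2.8788, so f = (1/2)^(95/33) ≈ 0.135956.
Cmin,ss = (D/Vd)·f/(1−f), so D = Cmin,ss·Vd·(1−f)/f.
D = 10 × 142 × (1−f)/f ≈ 10 × 142 × 6.35532 ≈ 9024.55 mg.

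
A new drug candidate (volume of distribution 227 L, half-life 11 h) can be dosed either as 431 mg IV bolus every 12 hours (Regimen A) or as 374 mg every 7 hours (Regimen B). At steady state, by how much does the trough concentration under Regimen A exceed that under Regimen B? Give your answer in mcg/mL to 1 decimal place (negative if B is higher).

Regimen A: f = (1/2)^(12/11) ≈ 0.4695; Cmin,ss = (431/227)·f/(1−f) ≈ 1.680 mcg/mL.
Regimen B: f = (1/2)^(7/11) ≈ 0.6433; Cmin,ss = (374/227)·f/(1−f) ≈ 2.971 mcg/mL.
Difference ≈ 1.680 − 2.971 ≈ -1.291 mcg/mL.

-1.3 mcg/mL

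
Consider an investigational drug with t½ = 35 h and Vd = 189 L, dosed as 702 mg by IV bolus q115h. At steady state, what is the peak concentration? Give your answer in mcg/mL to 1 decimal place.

4.1 mcg/mL

k = ln2/t½ = ln2/35 ≈ 0.019804 h⁻¹; fraction remaining f = e^(−kτ) = e^(−0.019804×115) ≈ 0.1025.
At steady state, accumulation factor R = 1/(1 − e^(−kτ)) ≈ 1.1142.
Each bolus raises the concentration by D/Vd = 702/189 ≈ 3.714 mcg/mL.
Cmax,ss = C₀/(1 − f) ≈ 3.714/0.8975 ≈ 4.138 mcg/mL.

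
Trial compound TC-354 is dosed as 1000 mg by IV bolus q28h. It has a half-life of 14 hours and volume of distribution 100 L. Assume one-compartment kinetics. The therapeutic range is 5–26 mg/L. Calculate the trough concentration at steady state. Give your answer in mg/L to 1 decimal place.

τ = 28 h = 2 half-lives, so f = (1/2)^2 = 0.25.
Accumulation ratio R = 1/(1 − f) = 1/0.75 = 4/3.
Single-dose peak C₀ = D/Vd = 1000/100 = 10 mg/L.
Steady-state peak Cmax,ss = C₀·R = 10 × 4/3 ≈ 13.333 mg/L.
Steady-state trough Cmin,ss = Cmax,ss·f ≈ 13.333 × 0.25 ≈ 3.333 mg/L.
Trough 3.3 mg/L vs MEC 5 mg/L: subtherapeutic.

3.3 mg/L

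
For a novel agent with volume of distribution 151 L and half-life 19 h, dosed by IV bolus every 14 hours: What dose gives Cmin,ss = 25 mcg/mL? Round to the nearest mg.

2516 mg

τ/t½ = 14/19 ≈ 0.73684, so f = (1/2)^(14/19) ≈ 0.600051.
Cmin,ss = (D/Vd)·f/(1−f), so D = Cmin,ss·Vd·(1−f)/f.
D = 25 × 151 × (1−f)/f ≈ 25 × 151 × 0.66653 ≈ 2516.15 mg.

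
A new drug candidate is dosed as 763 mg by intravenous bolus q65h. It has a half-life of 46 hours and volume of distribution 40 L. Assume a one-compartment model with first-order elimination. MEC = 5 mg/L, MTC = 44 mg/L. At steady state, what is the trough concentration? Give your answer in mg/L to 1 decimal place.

k = ln2/t½ = ln2/46 ≈ 0.015068 h⁻¹; fraction remaining f = e^(−kτ) = e^(−0.015068×65) ≈ 0.3755.
Accumulation ratio R = 1/(1 − f) ≈ 1/0.6245 ≈ 1.6013.
Single-dose peak C₀ = D/Vd = 763/40 ≈ 19.075 mg/L.
Cmax,ss = C₀/(1 − f) ≈ 19.075/0.6245 ≈ 30.544 mg/L.
Steady-state trough Cmin,ss = Cmax,ss·f ≈ 30.544 × 0.3755 ≈ 11.469 mg/L.
Trough 11.5 mg/L vs MEC 5 mg/L: adequate.

11.5 mg/L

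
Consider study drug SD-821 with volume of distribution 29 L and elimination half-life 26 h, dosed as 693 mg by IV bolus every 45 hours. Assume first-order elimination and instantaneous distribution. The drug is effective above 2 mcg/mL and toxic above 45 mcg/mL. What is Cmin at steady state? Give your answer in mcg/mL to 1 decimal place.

10.3 mcg/mL

τ/t½ = 45/26 ≈ 1.7308, so fraction remaining f = (1/2)^(45/26) ≈ 0.3013.
At steady state, accumulation factor R = 1/(1 − e^(−kτ)) ≈ 1.4312.
Single-dose peak C₀ = D/Vd = 693/29 ≈ 23.897 mcg/mL.
Cmax,ss = C₀/(1 − f) ≈ 23.897/0.6987 ≈ 34.202 mcg/mL.
One interval later, Cmin,ss = Cmax,ss·e^(−kτ) ≈ 34.202 × 0.3013 ≈ 10.305 mcg/mL.
Trough 10.3 mcg/mL vs MEC 2 mcg/mL: adequate.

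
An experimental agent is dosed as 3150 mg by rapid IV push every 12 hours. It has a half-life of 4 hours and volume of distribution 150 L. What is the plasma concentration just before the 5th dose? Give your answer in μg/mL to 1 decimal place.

3.0 μg/mL

f = (1/2)^(τ/t½) = (1/2)^(12/4) ≈ 0.1250.
C₀ = D/Vd = 3150/150 ≈ 21.000 μg/mL.
Before the 5th dose, 4 doses have been given. Superposition: Cmin = C₀·(f + f² + … + f^4).
≈ 21.000 × (0.1250 + 0.0156 + 0.0020 + 0.0002) ≈ 21.000 × 0.1428 ≈ 2.999 μg/mL.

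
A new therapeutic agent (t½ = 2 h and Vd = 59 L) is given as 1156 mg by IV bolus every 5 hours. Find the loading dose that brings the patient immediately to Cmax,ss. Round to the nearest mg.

f = (1/2)^(5/2) ≈ 0.176777; accumulation ratio R = 1/(1−f) ≈ 1.21474.
Loading dose to hit Cmax,ss on first dose: D_load = D_maint·R ≈ 1156 × 1.21474 ≈ 1404.24 mg.

1404 mg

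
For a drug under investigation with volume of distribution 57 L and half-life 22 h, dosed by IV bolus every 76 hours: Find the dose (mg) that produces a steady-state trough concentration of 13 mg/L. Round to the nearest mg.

7382 mg

τ/t½ = 76/22 ≈ 3.4545, so f = (1/2)^(76/22) ≈ 0.091218.
Cmin,ss = (D/Vd)·f/(1−f), so D = Cmin,ss·Vd·(1−f)/f.
D = 13 × 57 × (1−f)/f ≈ 13 × 57 × 9.96275 ≈ 7382.40 mg.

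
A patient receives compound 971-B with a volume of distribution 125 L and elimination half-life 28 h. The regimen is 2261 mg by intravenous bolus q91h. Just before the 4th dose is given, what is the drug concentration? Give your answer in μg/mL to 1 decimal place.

f = (1/2)^(τ/t½) = (1/2)^(91/28) ≈ 0.1051.
C₀ = D/Vd = 2261/125 ≈ 18.088 μg/mL.
Before the 4th dose, 3 doses have been given. Superposition: Cmin = C₀·(f + f² + … + f^3).
≈ 18.088 × (0.1051 + 0.0110 + 0.0012) ≈ 18.088 × 0.1173 ≈ 2.122 μg/mL.

2.1 μg/mL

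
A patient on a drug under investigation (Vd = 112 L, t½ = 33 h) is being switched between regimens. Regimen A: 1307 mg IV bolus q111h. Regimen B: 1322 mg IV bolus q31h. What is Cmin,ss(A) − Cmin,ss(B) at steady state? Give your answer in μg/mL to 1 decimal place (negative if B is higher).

-11.6 μg/mL

Regimen A: f = (1/2)^(111/33) ≈ 0.0972; Cmin,ss = (1307/112)·f/(1−f) ≈ 1.256 μg/mL.
Regimen B: f = (1/2)^(31/33) ≈ 0.5215; Cmin,ss = (1322/112)·f/(1−f) ≈ 12.864 μg/mL.
Difference ≈ 1.256 − 12.864 ≈ -11.608 μg/mL.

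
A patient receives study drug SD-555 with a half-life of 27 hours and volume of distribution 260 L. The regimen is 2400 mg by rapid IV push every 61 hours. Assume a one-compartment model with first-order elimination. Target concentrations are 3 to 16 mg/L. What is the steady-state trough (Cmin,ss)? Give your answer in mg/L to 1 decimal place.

2.4 mg/L

τ/t½ = 61/27 ≈ 2.2593, so fraction remaining f = (1/2)^(61/27) ≈ 0.2089.
Each bolus raises the concentration by D/Vd = 2400/260 ≈ 9.231 mg/L.
Steady-state trough Cmin,ss = C₀·f/(1−f) ≈ 9.231 × 0.2089/0.7911 ≈ 2.438 mg/L.
Trough 2.4 mg/L vs MEC 3 mg/L: subtherapeutic.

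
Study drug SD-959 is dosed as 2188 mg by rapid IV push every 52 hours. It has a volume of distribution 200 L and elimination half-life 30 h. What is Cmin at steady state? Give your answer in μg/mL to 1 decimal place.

τ/t½ = 52/30 ≈ 1.7333, so fraction remaining f = (1/2)^(52/30) ≈ 0.3008.
Each bolus raises the concentration by D/Vd = 2188/200 ≈ 10.940 μg/mL.
Steady-state trough Cmin,ss = C₀·f/(1−f) ≈ 10.940 × 0.3008/0.6992 ≈ 4.706 μg/mL.

4.7 μg/mL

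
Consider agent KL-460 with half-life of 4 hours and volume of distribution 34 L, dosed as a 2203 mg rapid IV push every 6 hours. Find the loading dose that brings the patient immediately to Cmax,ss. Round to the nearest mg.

3408 mg

f = (1/2)^(6/4) ≈ 0.353553; accumulation ratio R = 1/(1−f) ≈ 1.54692.
Loading dose to hit Cmax,ss on first dose: D_load = D_maint·R ≈ 2203 × 1.54692 ≈ 3407.86 mg.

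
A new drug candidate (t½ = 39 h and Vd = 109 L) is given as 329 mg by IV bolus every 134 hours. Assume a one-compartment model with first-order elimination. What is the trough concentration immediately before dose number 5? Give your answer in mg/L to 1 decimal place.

0.3 mg/L

f = (1/2)^(τ/t½) = (1/2)^(134/39) ≈ 0.0924.
C₀ = D/Vd = 329/109 ≈ 3.018 mg/L.
Before the 5th dose, 4 doses have been given. Superposition: Cmin = C₀·(f + f² + … + f^4).
≈ 3.018 × (0.0924 + 0.0085 + 0.0008 + 0.0001) ≈ 3.018 × 0.1018 ≈ 0.307 mg/L.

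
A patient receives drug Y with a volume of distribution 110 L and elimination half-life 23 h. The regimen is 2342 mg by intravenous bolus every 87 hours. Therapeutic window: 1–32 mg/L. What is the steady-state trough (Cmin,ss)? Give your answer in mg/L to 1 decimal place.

1.7 mg/L

k = ln2/t½ = ln2/23 ≈ 0.030137 h⁻¹; fraction remaining f = e^(−kτ) = e^(−0.030137×87) ≈ 0.0727.
At steady state, accumulation factor R = 1/(1 − e^(−kτ)) ≈ 1.0784.
Single-dose peak C₀ = D/Vd = 2342/110 ≈ 21.291 mg/L.
Cmax,ss = C₀/(1 − f) ≈ 21.291/0.9273 ≈ 22.960 mg/L.
One interval later, Cmin,ss = Cmax,ss·e^(−kτ) ≈ 22.960 × 0.0727 ≈ 1.669 mg/L.
Trough 1.7 mg/L vs MEC 1 mg/L: adequate.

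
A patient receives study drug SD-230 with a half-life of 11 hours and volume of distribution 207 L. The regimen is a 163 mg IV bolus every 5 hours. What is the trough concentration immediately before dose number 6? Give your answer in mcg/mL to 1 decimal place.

1.7 mcg/mL

f = (1/2)^(τ/t½) = (1/2)^(5/11) ≈ 0.7297.
C₀ = D/Vd = 163/207 ≈ 0.787 mcg/mL.
Before the 6th dose, 5 doses have been given. Superposition: Cmin = C₀·(f + f² + … + f^5).
≈ 0.787 × (0.7297 + 0.5325 + 0.3885 + 0.2835 + 0.2069) ≈ 0.787 × 2.1411 ≈ 1.685 mcg/mL.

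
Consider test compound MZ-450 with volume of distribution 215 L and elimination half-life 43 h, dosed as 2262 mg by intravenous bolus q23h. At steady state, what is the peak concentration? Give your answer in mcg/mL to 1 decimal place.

34.0 mcg/mL

Over one 23-h interval, 23/43 ≈ 0.53488 half-lives elapse, leaving f ≈ 0.6902 of each dose.
At steady state, accumulation factor R = 1/(1 − e^(−kτ)) ≈ 3.2279.
Single-dose peak C₀ = D/Vd = 2262/215 ≈ 10.521 mcg/mL.
Steady-state peak Cmax,ss = C₀·R ≈ 10.521 × 3.2279 ≈ 33.961 mcg/mL.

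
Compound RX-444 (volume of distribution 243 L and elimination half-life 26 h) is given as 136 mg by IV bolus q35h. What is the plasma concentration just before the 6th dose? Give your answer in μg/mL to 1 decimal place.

0.4 μg/mL

f = (1/2)^(τ/t½) = (1/2)^(35/26) ≈ 0.3933.
C₀ = D/Vd = 136/243 ≈ 0.560 μg/mL.
Before the 6th dose, 5 doses have been given. Superposition: Cmin = C₀·(f + f² + … + f^5).
≈ 0.560 × (0.3933 + 0.1547 + 0.0608 + 0.0239 + 0.0094) ≈ 0.560 × 0.6421 ≈ 0.360 μg/mL.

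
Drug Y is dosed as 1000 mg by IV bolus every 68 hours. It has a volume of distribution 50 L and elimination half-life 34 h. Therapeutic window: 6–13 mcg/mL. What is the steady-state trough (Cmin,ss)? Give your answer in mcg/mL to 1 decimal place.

6.7 mcg/mL

τ = 68 h = 2 half-lives, so f = (1/2)^2 = 0.25.
At steady state, R = 1/(1 − 0.25) = 4/3.
Single-dose peak C₀ = D/Vd = 1000/50 = 20 mcg/mL.
Steady-state peak Cmax,ss = C₀·R = 20 × 4/3 ≈ 26.667 mcg/mL.
Steady-state trough Cmin,ss = Cmax,ss·f ≈ 26.667 × 0.25 ≈ 6.667 mcg/mL.
Trough 6.7 mcg/mL vs MEC 6 mcg/mL: adequate.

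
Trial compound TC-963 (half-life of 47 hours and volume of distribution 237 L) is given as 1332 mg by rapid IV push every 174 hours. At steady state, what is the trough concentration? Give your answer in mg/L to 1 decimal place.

0.5 mg/L

Over one 174-h interval, 174/47 ≈ 3.7021 half-lives elapse, leaving f ≈ 0.0768 of each dose.
At steady state, accumulation factor R = 1/(1 − e^(−kτ)) ≈ 1.0832.
Each bolus raises the concentration by D/Vd = 1332/237 ≈ 5.620 mg/L.
Steady-state peak Cmax,ss = C₀·R ≈ 5.620 × 1.0832 ≈ 6.088 mg/L.
One interval later, Cmin,ss = Cmax,ss·e^(−kτ) ≈ 6.088 × 0.0768 ≈ 0.468 mg/L.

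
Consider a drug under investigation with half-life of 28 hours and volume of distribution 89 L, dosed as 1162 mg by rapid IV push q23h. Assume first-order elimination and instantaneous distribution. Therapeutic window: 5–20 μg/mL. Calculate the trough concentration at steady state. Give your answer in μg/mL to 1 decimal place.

17.0 μg/mL

k = ln2/t½ = ln2/28 ≈ 0.024755 h⁻¹; fraction remaining f = e^(−kτ) = e^(−0.024755×23) ≈ 0.5659.
Single-dose peak C₀ = D/Vd = 1162/89 ≈ 13.056 μg/mL.
Steady-state trough Cmin,ss = C₀·f/(1−f) ≈ 13.056 × 0.5659/0.4341 ≈ 17.020 μg/mL.
Trough 17.0 μg/mL vs MEC 5 μg/mL: adequate.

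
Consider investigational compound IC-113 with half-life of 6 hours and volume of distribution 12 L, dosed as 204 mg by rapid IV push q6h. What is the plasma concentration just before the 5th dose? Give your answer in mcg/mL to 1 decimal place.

f = (1/2)^(τ/t½) = (1/2)^(6/6) ≈ 0.5000.
C₀ = D/Vd = 204/12 ≈ 17.000 mcg/mL.
Before the 5th dose, 4 doses have been given. Superposition: Cmin = C₀·(f + f² + … + f^4).
≈ 17.000 × (0.5000 + 0.2500 + 0.1250 + 0.0625) ≈ 17.000 × 0.9375 ≈ 15.938 mcg/mL.

15.9 mcg/mL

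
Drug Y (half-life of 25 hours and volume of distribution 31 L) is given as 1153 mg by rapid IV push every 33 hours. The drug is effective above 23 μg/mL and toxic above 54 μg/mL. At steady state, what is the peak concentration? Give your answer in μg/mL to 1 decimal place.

62.0 μg/mL

Over one 33-h interval, 33/25 ≈ 1.32 half-lives elapse, leaving f ≈ 0.4005 of each dose.
At steady state, accumulation factor R = 1/(1 − e^(−kτ)) ≈ 1.6681.
Each bolus raises the concentration by D/Vd = 1153/31 ≈ 37.194 μg/mL.
Steady-state peak Cmax,ss = C₀·R ≈ 37.194 × 1.6681 ≈ 62.043 μg/mL.
Peak 62.0 μg/mL vs MTC 54 μg/mL: exceeds toxic threshold.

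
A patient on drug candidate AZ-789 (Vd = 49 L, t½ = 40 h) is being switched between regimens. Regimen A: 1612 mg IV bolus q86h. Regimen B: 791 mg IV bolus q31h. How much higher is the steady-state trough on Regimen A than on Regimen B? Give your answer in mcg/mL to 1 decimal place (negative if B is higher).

Regimen A: f = (1/2)^(86/40) ≈ 0.2253; Cmin,ss = (1612/49)·f/(1−f) ≈ 9.567 mcg/mL.
Regimen B: f = (1/2)^(31/40) ≈ 0.5844; Cmin,ss = (791/49)·f/(1−f) ≈ 22.699 mcg/mL.
Difference ≈ 9.567 − 22.699 ≈ -13.132 mcg/mL.

-13.1 mcg/mL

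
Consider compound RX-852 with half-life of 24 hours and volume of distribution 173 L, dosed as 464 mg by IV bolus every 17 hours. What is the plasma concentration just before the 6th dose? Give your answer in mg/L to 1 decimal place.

3.9 mg/L

f = (1/2)^(τ/t½) = (1/2)^(17/24) ≈ 0.6120.
C₀ = D/Vd = 464/173 ≈ 2.682 mg/L.
Before the 6th dose, 5 doses have been given. Superposition: Cmin = C₀·(f + f² + … + f^5).
≈ 2.682 × (0.6120 + 0.3745 + 0.2292 + 0.1403 + 0.0859) ≈ 2.682 × 1.4419 ≈ 3.867 mg/L.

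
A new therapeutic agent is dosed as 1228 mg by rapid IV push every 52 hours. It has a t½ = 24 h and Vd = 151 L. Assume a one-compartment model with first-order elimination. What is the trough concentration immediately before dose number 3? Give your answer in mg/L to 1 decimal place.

f = (1/2)^(τ/t½) = (1/2)^(52/24) ≈ 0.2227.
C₀ = D/Vd = 1228/151 ≈ 8.132 mg/L.
Before the 3rd dose, 2 doses have been given. Superposition: Cmin = C₀·(f + f²).
≈ 8.132 × (0.2227 + 0.0496) ≈ 8.132 × 0.2723 ≈ 2.214 mg/L.

2.2 mg/L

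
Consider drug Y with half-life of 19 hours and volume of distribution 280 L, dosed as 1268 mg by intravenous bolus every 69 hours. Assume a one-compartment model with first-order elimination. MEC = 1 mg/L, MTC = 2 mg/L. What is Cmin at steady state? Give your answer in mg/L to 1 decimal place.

k = ln2/t½ = ln2/19 ≈ 0.036481 h⁻¹; fraction remaining f = e^(−kτ) = e^(−0.036481×69) ≈ 0.0807.
At steady state, accumulation factor R = 1/(1 − e^(−kτ)) ≈ 1.0878.
Each bolus raises the concentration by D/Vd = 1268/280 ≈ 4.529 mg/L.
Steady-state peak Cmax,ss = C₀·R ≈ 4.529 × 1.0878 ≈ 4.927 mg/L.
Steady-state trough Cmin,ss = Cmax,ss·f ≈ 4.927 × 0.0807 ≈ 0.398 mg/L.
Trough 0.4 mg/L vs MEC 1 mg/L: subtherapeutic.

0.4 mg/L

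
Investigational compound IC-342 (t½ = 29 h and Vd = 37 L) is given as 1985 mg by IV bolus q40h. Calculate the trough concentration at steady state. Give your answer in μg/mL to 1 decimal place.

33.5 μg/mL

Over one 40-h interval, 40/29 ≈ 1.3793 half-lives elapse, leaving f ≈ 0.3844 of each dose.
At steady state, accumulation factor R = 1/(1 − e^(−kτ)) ≈ 1.6244.
Single-dose peak C₀ = D/Vd = 1985/37 ≈ 53.649 μg/mL.
Cmax,ss = C₀/(1 − f) ≈ 53.649/0.6156 ≈ 87.149 μg/mL.
One interval later, Cmin,ss = Cmax,ss·e^(−kτ) ≈ 87.149 × 0.3844 ≈ 33.500 μg/mL.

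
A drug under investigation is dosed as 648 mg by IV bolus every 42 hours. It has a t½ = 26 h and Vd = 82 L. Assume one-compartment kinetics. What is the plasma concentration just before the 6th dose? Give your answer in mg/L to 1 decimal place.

3.8 mg/L

f = (1/2)^(τ/t½) = (1/2)^(42/26) ≈ 0.3264.
C₀ = D/Vd = 648/82 ≈ 7.902 mg/L.
Before the 6th dose, 5 doses have been given. Superposition: Cmin = C₀·(f + f² + … + f^5).
≈ 7.902 × (0.3264 + 0.1065 + 0.0348 + 0.0114 + 0.0037) ≈ 7.902 × 0.4828 ≈ 3.815 mg/L.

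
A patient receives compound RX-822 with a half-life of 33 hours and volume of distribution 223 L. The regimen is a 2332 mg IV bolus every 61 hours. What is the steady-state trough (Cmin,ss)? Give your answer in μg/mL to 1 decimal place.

4.0 μg/mL

τ/t½ = 61/33 ≈ 1.8485, so fraction remaining f = (1/2)^(61/33) ≈ 0.2777.
Single-dose peak C₀ = D/Vd = 2332/223 ≈ 10.457 μg/mL.
Steady-state trough Cmin,ss = C₀·f/(1−f) ≈ 10.457 × 0.2777/0.7223 ≈ 4.020 μg/mL.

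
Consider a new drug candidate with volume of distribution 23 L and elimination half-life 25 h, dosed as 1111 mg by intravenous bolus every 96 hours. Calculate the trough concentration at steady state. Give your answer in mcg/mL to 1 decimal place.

3.6 mcg/mL

τ/t½ = 96/25 ≈ 3.84, so fraction remaining f = (1/2)^(96/25) ≈ 0.0698.
At steady state, accumulation factor R = 1/(1 − e^(−kτ)) ≈ 1.0750.
Each bolus raises the concentration by D/Vd = 1111/23 ≈ 48.304 mcg/mL.
Cmax,ss = C₀/(1 − f) ≈ 48.304/0.9302 ≈ 51.929 mcg/mL.
One interval later, Cmin,ss = Cmax,ss·e^(−kτ) ≈ 51.929 × 0.0698 ≈ 3.625 mcg/mL.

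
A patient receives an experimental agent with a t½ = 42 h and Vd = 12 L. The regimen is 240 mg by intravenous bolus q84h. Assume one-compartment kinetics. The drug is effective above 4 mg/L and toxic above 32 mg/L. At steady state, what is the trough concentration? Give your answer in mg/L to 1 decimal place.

6.7 mg/L

The dosing interval is 2 half-lives, so f = 2^(−2) = 0.25.
At steady state, R = 1/(1 − 0.25) = 4/3.
Single-dose peak C₀ = D/Vd = 240/12 = 20 mg/L.
Steady-state peak Cmax,ss = C₀·R = 20 × 4/3 ≈ 26.667 mg/L.
Steady-state trough Cmin,ss = Cmax,ss·f ≈ 26.667 × 0.25 ≈ 6.667 mg/L.
Trough 6.7 mg/L vs MEC 4 mg/L: adequate.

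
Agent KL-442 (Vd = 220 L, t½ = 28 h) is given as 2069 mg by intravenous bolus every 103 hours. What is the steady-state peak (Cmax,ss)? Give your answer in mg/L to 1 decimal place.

10.2 mg/L

τ/t½ = 103/28 ≈ 3.6786, so fraction remaining f = (1/2)^(103/28) ≈ 0.0781.
Accumulation ratio R = 1/(1 − f) ≈ 1/0.9219 ≈ 1.0847.
Each bolus raises the concentration by D/Vd = 2069/220 ≈ 9.405 mg/L.
Steady-state peak Cmax,ss = C₀·R ≈ 9.405 × 1.0847 ≈ 10.202 mg/L.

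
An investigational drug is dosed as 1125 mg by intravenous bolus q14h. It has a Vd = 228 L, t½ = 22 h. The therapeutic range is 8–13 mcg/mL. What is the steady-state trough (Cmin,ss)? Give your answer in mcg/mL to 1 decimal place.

8.9 mcg/mL

τ/t½ = 14/22 ≈ 0.63636, so fraction remaining f = (1/2)^(14/22) ≈ 0.6433.
At steady state, accumulation factor R = 1/(1 − e^(−kτ)) ≈ 2.8035.
Each bolus raises the concentration by D/Vd = 1125/228 ≈ 4.934 mcg/mL.
Cmax,ss = C₀/(1 − f) ≈ 4.934/0.3567 ≈ 13.832 mcg/mL.
Steady-state trough Cmin,ss = Cmax,ss·f ≈ 13.832 × 0.6433 ≈ 8.898 mcg/mL.
Trough 8.9 mcg/mL vs MEC 8 mcg/mL: adequate.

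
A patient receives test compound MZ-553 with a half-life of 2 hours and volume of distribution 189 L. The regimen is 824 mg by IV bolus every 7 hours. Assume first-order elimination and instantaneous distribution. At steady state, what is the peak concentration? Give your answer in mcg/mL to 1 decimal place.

k = ln2/t½ = ln2/2 ≈ 0.346574 h⁻¹; fraction remaining f = e^(−kτ) = e^(−0.346574×7) ≈ 0.0884.
Accumulation ratio R = 1/(1 − f) ≈ 1/0.9116 ≈ 1.0970.
Each bolus raises the concentration by D/Vd = 824/189 ≈ 4.360 mcg/mL.
Steady-state peak Cmax,ss = C₀·R ≈ 4.360 × 1.0970 ≈ 4.783 mcg/mL.

4.8 mcg/mL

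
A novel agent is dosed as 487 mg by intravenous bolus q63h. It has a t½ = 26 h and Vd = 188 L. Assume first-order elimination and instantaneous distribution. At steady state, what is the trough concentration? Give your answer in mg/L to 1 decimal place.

k = ln2/t½ = ln2/26 ≈ 0.026660 h⁻¹; fraction remaining f = e^(−kτ) = e^(−0.026660×63) ≈ 0.1865.
At steady state, accumulation factor R = 1/(1 − e^(−kτ)) ≈ 1.2293.
Each bolus raises the concentration by D/Vd = 487/188 ≈ 2.590 mg/L.
Steady-state peak Cmax,ss = C₀·R ≈ 2.590 × 1.2293 ≈ 3.184 mg/L.
One interval later, Cmin,ss = Cmax,ss·e^(−kτ) ≈ 3.184 × 0.1865 ≈ 0.594 mg/L.

0.6 mg/L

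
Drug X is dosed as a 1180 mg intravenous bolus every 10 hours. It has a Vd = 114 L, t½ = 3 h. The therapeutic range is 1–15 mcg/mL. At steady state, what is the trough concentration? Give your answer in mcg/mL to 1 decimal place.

k = ln2/t½ = ln2/3 ≈ 0.231049 h⁻¹; fraction remaining f = e^(−kτ) = e^(−0.231049×10) ≈ 0.0992.
Each bolus raises the concentration by D/Vd = 1180/114 ≈ 10.351 mcg/mL.
Steady-state trough Cmin,ss = C₀·f/(1−f) ≈ 10.351 × 0.0992/0.9008 ≈ 1.140 mcg/mL.
Trough 1.1 mcg/mL vs MEC 1 mcg/mL: adequate.

1.1 mcg/mL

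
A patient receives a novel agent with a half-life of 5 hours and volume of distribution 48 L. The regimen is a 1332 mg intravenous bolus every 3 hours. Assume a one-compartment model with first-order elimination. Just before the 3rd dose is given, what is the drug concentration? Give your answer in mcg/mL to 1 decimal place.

30.4 mcg/mL

f = (1/2)^(τ/t½) = (1/2)^(3/5) ≈ 0.6598.
C₀ = D/Vd = 1332/48 ≈ 27.750 mcg/mL.
Before the 3rd dose, 2 doses have been given. Superposition: Cmin = C₀·(f + f²).
≈ 27.750 × (0.6598 + 0.4353) ≈ 27.750 × 1.0951 ≈ 30.389 mcg/mL.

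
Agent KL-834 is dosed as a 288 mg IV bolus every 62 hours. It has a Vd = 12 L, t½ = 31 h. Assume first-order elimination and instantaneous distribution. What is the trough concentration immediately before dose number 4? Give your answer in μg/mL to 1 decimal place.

7.9 μg/mL

f = (1/2)^(τ/t½) = (1/2)^(62/31) ≈ 0.2500.
C₀ = D/Vd = 288/12 ≈ 24.000 μg/mL.
Before the 4th dose, 3 doses have been given. Superposition: Cmin = C₀·(f + f² + … + f^3).
≈ 24.000 × (0.2500 + 0.0625 + 0.0156) ≈ 24.000 × 0.3281 ≈ 7.874 μg/mL.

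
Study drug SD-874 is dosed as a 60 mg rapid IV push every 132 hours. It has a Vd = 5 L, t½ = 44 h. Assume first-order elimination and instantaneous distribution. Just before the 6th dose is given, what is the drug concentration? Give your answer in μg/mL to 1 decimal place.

f = (1/2)^(τ/t½) = (1/2)^(132/44) ≈ 0.1250.
C₀ = D/Vd = 60/5 ≈ 12.000 μg/mL.
Before the 6th dose, 5 doses have been given. Superposition: Cmin = C₀·(f + f² + … + f^5).
≈ 12.000 × (0.1250 + 0.0156 + 0.0020 + 0.0002 + 0.0000) ≈ 12.000 × 0.1428 ≈ 1.714 μg/mL.

1.7 μg/mL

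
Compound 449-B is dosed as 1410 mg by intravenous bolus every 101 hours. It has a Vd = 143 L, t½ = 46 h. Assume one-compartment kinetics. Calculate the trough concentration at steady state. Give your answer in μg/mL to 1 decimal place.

2.8 μg/mL

Over one 101-h interval, 101/46 ≈ 2.1957 half-lives elapse, leaving f ≈ 0.2183 of each dose.
Accumulation ratio R = 1/(1 − f) ≈ 1/0.7817 ≈ 1.2793.
Each bolus raises the concentration by D/Vd = 1410/143 ≈ 9.860 μg/mL.
Cmax,ss = C₀/(1 − f) ≈ 9.860/0.7817 ≈ 12.614 μg/mL.
One interval later, Cmin,ss = Cmax,ss·e^(−kτ) ≈ 12.614 × 0.2183 ≈ 2.754 μg/mL.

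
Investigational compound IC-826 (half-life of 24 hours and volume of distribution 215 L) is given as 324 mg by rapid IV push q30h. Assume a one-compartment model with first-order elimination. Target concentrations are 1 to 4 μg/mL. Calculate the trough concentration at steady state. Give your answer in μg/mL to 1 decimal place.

1.1 μg/mL

Over one 30-h interval, 30/24 ≈ 1.25 half-lives elapse, leaving f ≈ 0.4204 of each dose.
Single-dose peak C₀ = D/Vd = 324/215 ≈ 1.507 μg/mL.
Steady-state trough Cmin,ss = C₀·f/(1−f) ≈ 1.507 × 0.4204/0.5796 ≈ 1.093 μg/mL.
Trough 1.1 μg/mL vs MEC 1 μg/mL: adequate.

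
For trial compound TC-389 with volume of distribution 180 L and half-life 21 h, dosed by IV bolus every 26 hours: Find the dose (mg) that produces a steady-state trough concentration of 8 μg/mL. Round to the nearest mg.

τ/t½ = 26/21 ≈ 1.2381, so f = (1/2)^(26/21) ≈ 0.423932.
Cmin,ss = (D/Vd)·f/(1−f), so D = Cmin,ss·Vd·(1−f)/f.
D = 8 × 180 × (1−f)/f ≈ 8 × 180 × 1.35887 ≈ 1956.77 mg.

1957 mg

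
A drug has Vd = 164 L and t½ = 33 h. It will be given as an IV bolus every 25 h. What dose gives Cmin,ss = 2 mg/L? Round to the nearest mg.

227 mg

τ/t½ = 25/33 ≈ 0.75758, so f = (1/2)^(25/33) ≈ 0.591489.
Cmin,ss = (D/Vd)·f/(1−f), so D = Cmin,ss·Vd·(1−f)/f.
D = 2 × 164 × (1−f)/f ≈ 2 × 164 × 0.69065 ≈ 226.53 mg.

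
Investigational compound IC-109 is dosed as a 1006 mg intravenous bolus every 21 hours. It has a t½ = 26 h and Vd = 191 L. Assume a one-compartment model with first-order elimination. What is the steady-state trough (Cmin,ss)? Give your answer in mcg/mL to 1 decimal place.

7.0 mcg/mL

τ/t½ = 21/26 ≈ 0.80769, so fraction remaining f = (1/2)^(21/26) ≈ 0.5713.
Single-dose peak C₀ = D/Vd = 1006/191 ≈ 5.267 mcg/mL.
Steady-state trough Cmin,ss = C₀·f/(1−f) ≈ 5.267 × 0.5713/0.4287 ≈ 7.019 mcg/mL.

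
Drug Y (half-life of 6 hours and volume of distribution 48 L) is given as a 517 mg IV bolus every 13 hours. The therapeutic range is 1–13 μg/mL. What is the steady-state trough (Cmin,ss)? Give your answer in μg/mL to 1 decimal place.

τ/t½ = 13/6 ≈ 2.1667, so fraction remaining f = (1/2)^(13/6) ≈ 0.2227.
At steady state, accumulation factor R = 1/(1 − e^(−kτ)) ≈ 1.2865.
Each bolus raises the concentration by D/Vd = 517/48 ≈ 10.771 μg/mL.
Cmax,ss = C₀/(1 − f) ≈ 10.771/0.7773 ≈ 13.857 μg/mL.
Steady-state trough Cmin,ss = Cmax,ss·f ≈ 13.857 × 0.2227 ≈ 3.086 μg/mL.
Trough 3.1 μg/mL vs MEC 1 μg/mL: adequate.

3.1 μg/mL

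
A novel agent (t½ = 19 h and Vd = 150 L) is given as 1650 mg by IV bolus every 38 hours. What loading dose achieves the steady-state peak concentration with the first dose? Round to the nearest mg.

f = (1/2)^(38/19) ≈ 0.250000; accumulation ratio R = 1/(1−f) ≈ 1.33333.
Loading dose to hit Cmax,ss on first dose: D_load = D_maint·R ≈ 1650 × 1.33333 ≈ 2199.99 mg.

2200 mg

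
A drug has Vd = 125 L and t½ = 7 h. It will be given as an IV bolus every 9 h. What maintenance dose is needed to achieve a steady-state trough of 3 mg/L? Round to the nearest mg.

539 mg

τ/t½ = 9/7 ≈ 1.2857, so f = (1/2)^(9/7) ≈ 0.410168.
Cmin,ss = (D/Vd)·f/(1−f), so D = Cmin,ss·Vd·(1−f)/f.
D = 3 × 125 × (1−f)/f ≈ 3 × 125 × 1.43803 ≈ 539.26 mg.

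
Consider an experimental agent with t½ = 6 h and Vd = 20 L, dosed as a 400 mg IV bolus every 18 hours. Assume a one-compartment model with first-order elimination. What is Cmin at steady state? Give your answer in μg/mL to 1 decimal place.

The dosing interval is 3 half-lives, so f = 2^(−3) = 0.125.
At steady state, R = 1/(1 − 0.125) = 8/7.
Single-dose peak C₀ = D/Vd = 400/20 = 20 μg/mL.
Steady-state peak Cmax,ss = C₀·R = 20 × 8/7 ≈ 22.857 μg/mL.
Steady-state trough Cmin,ss = Cmax,ss·f ≈ 22.857 × 0.125 ≈ 2.857 μg/mL.

2.9 μg/mL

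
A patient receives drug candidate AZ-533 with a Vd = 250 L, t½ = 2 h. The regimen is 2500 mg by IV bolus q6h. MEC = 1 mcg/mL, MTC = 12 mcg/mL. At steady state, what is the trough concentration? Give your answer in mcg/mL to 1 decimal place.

The dosing interval is 3 half-lives, so f = 2^(−3) = 0.125.
At steady state, R = 1/(1 − 0.125) = 8/7.
Single-dose peak C₀ = D/Vd = 2500/250 = 10 mcg/mL.
Steady-state peak Cmax,ss = C₀·R = 10 × 8/7 ≈ 11.429 mcg/mL.
Steady-state trough Cmin,ss = Cmax,ss·f ≈ 11.429 × 0.125 ≈ 1.429 mcg/mL.
Trough 1.4 mcg/mL vs MEC 1 mcg/mL: adequate.

1.4 mcg/mL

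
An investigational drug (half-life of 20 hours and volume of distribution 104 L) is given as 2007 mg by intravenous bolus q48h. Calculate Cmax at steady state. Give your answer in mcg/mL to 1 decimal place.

Over one 48-h interval, 48/20 ≈ 2.4 half-lives elapse, leaving f ≈ 0.1895 of each dose.
At steady state, accumulation factor R = 1/(1 − e^(−kτ)) ≈ 1.2338.
Each bolus raises the concentration by D/Vd = 2007/104 ≈ 19.298 mcg/mL.
Steady-state peak Cmax,ss = C₀·R ≈ 19.298 × 1.2338 ≈ 23.810 mcg/mL.

23.8 mcg/mL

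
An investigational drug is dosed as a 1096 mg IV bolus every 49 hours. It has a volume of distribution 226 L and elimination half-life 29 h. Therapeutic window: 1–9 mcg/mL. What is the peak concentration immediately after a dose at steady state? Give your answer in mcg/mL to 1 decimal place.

τ/t½ = 49/29 ≈ 1.6897, so fraction remaining f = (1/2)^(49/29) ≈ 0.3100.
At steady state, accumulation factor R = 1/(1 − e^(−kτ)) ≈ 1.4493.
Each bolus raises the concentration by D/Vd = 1096/226 ≈ 4.850 mcg/mL.
Cmax,ss = C₀/(1 − f) ≈ 4.850/0.6900 ≈ 7.029 mcg/mL.
Peak 7.0 mcg/mL vs MTC 9 mcg/mL: below toxic threshold.

7.0 mcg/mL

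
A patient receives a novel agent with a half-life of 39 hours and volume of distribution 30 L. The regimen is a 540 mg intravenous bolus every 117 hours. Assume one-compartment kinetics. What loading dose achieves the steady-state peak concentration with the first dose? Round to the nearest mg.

f = (1/2)^(117/39) ≈ 0.125000; accumulation ratio R = 1/(1−f) ≈ 1.14286.
Loading dose to hit Cmax,ss on first dose: D_load = D_maint·R ≈ 540 × 1.14286 ≈ 617.14 mg.

617 mg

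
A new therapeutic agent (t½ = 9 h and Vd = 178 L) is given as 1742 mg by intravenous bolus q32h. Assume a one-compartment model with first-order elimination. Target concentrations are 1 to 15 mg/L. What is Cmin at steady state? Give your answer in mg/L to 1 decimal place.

0.9 mg/L

Over one 32-h interval, 32/9 ≈ 3.5556 half-lives elapse, leaving f ≈ 0.0850 of each dose.
Each bolus raises the concentration by D/Vd = 1742/178 ≈ 9.787 mg/L.
Steady-state trough Cmin,ss = C₀·f/(1−f) ≈ 9.787 × 0.0850/0.9150 ≈ 0.909 mg/L.
Trough 0.9 mg/L vs MEC 1 mg/L: subtherapeutic.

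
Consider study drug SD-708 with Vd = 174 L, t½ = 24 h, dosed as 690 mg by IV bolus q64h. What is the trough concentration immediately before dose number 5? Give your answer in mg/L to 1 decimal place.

0.7 mg/L

f = (1/2)^(τ/t½) = (1/2)^(64/24) ≈ 0.1575.
C₀ = D/Vd = 690/174 ≈ 3.966 mg/L.
Before the 5th dose, 4 doses have been given. Superposition: Cmin = C₀·(f + f² + … + f^4).
≈ 3.966 × (0.1575 + 0.0248 + 0.0039 + 0.0006) ≈ 3.966 × 0.1868 ≈ 0.741 mg/L.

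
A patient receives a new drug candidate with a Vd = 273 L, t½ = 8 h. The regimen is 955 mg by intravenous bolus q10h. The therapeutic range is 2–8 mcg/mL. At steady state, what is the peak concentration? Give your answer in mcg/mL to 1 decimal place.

k = ln2/t½ = ln2/8 ≈ 0.086643 h⁻¹; fraction remaining f = e^(−kτ) = e^(−0.086643×10) ≈ 0.4204.
At steady state, accumulation factor R = 1/(1 − e^(−kτ)) ≈ 1.7253.
Single-dose peak C₀ = D/Vd = 955/273 ≈ 3.498 mcg/mL.
Steady-state peak Cmax,ss = C₀·R ≈ 3.498 × 1.7253 ≈ 6.035 mcg/mL.
Peak 6.0 mcg/mL vs MTC 8 mcg/mL: below toxic threshold.

6.0 mcg/mL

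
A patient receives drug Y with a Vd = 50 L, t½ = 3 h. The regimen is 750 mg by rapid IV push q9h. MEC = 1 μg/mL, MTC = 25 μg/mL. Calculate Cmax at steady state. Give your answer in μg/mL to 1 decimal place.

17.1 μg/mL

τ = 9 h = 3 half-lives, so f = (1/2)^3 = 0.125.
Accumulation ratio R = 1/(1 − f) = 1/0.875 = 8/7.
Single-dose peak C₀ = D/Vd = 750/50 = 15 μg/mL.
Steady-state peak Cmax,ss = C₀·R = 15 × 8/7 ≈ 17.143 μg/mL.
Peak 17.1 μg/mL vs MTC 25 μg/mL: below toxic threshold.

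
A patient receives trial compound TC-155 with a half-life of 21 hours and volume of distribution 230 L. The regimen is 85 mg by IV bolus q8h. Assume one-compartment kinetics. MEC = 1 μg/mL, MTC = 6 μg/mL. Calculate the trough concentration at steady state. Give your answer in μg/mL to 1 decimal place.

1.2 μg/mL

Over one 8-h interval, 8/21 ≈ 0.38095 half-lives elapse, leaving f ≈ 0.7679 of each dose.
At steady state, accumulation factor R = 1/(1 − e^(−kτ)) ≈ 4.3085.
Single-dose peak C₀ = D/Vd = 85/230 ≈ 0.370 μg/mL.
Cmax,ss = C₀/(1 − f) ≈ 0.370/0.2321 ≈ 1.594 μg/mL.
Steady-state trough Cmin,ss = Cmax,ss·f ≈ 1.594 × 0.7679 ≈ 1.224 μg/mL.
Trough 1.2 μg/mL vs MEC 1 μg/mL: adequate.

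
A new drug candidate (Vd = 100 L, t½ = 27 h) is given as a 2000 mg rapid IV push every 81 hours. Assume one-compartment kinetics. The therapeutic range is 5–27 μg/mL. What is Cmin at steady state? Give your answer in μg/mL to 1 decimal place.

The dosing interval is 3 half-lives, so f = 2^(−3) = 0.125.
Accumulation ratio R = 1/(1 − f) = 1/0.875 = 8/7.
Single-dose peak C₀ = D/Vd = 2000/100 = 20 μg/mL.
Steady-state peak Cmax,ss = C₀·R = 20 × 8/7 ≈ 22.857 μg/mL.
Steady-state trough Cmin,ss = Cmax,ss·f ≈ 22.857 × 0.125 ≈ 2.857 μg/mL.
Trough 2.9 μg/mL vs MEC 5 μg/mL: subtherapeutic.

2.9 μg/mL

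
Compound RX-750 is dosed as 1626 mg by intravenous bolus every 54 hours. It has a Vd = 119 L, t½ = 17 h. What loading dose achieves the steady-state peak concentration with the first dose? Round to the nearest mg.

f = (1/2)^(54/17) ≈ 0.110608; accumulation ratio R = 1/(1−f) ≈ 1.12436.
Loading dose to hit Cmax,ss on first dose: D_load = D_maint·R ≈ 1626 × 1.12436 ≈ 1828.21 mg.

1828 mg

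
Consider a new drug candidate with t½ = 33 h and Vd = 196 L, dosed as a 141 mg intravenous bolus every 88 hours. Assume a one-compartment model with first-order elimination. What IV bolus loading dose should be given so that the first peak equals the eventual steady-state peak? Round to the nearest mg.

167 mg

f = (1/2)^(88/33) ≈ 0.157490; accumulation ratio R = 1/(1−f) ≈ 1.18693.
Loading dose to hit Cmax,ss on first dose: D_load = D_maint·R ≈ 141 × 1.18693 ≈ 167.36 mg.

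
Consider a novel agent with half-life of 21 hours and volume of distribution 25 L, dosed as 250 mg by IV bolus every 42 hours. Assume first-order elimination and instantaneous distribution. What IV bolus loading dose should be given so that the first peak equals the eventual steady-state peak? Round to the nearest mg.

f = (1/2)^(42/21) ≈ 0.250000; accumulation ratio R = 1/(1−f) ≈ 1.33333.
Loading dose to hit Cmax,ss on first dose: D_load = D_maint·R ≈ 250 × 1.33333 ≈ 333.33 mg.

333 mg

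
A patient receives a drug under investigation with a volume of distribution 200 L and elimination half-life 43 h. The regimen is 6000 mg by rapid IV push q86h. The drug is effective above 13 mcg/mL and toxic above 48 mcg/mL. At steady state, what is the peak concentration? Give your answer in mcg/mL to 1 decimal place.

40.0 mcg/mL

τ = 86 h = 2 half-lives, so f = (1/2)^2 = 0.25.
At steady state, R = 1/(1 − 0.25) = 4/3.
Single-dose peak C₀ = D/Vd = 6000/200 = 30 mcg/mL.
Steady-state peak Cmax,ss = C₀·R = 30 × 4/3 ≈ 40.000 mcg/mL.
Peak 40.0 mcg/mL vs MTC 48 mcg/mL: below toxic threshold.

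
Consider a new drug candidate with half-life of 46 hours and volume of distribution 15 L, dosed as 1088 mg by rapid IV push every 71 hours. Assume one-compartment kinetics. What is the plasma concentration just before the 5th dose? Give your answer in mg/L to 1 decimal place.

37.4 mg/L

f = (1/2)^(τ/t½) = (1/2)^(71/46) ≈ 0.3431.
C₀ = D/Vd = 1088/15 ≈ 72.533 mg/L.
Before the 5th dose, 4 doses have been given. Superposition: Cmin = C₀·(f + f² + … + f^4).
≈ 72.533 × (0.3431 + 0.1177 + 0.0404 + 0.0139) ≈ 72.533 × 0.5151 ≈ 37.362 mg/L.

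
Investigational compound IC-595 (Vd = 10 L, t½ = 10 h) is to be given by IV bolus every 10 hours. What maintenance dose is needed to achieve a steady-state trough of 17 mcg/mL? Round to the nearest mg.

τ/t½ = 10/10 ≈ 1, so f = (1/2)^(10/10) ≈ 0.500000.
Cmin,ss = (D/Vd)·f/(1−f), so D = Cmin,ss·Vd·(1−f)/f.
D = 17 × 10 × (1−f)/f ≈ 17 × 10 × 1.00000 ≈ 170.00 mg.

170 mg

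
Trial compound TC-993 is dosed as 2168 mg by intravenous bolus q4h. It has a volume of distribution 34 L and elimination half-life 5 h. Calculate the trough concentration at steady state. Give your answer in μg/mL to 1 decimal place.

τ/t½ = 4/5 ≈ 0.8, so fraction remaining f = (1/2)^(4/5) ≈ 0.5743.
Accumulation ratio R = 1/(1 − f) ≈ 1/0.4257 ≈ 2.3491.
Single-dose peak C₀ = D/Vd = 2168/34 ≈ 63.765 μg/mL.
Cmax,ss = C₀/(1 − f) ≈ 63.765/0.4257 ≈ 149.789 μg/mL.
Steady-state trough Cmin,ss = Cmax,ss·f ≈ 149.789 × 0.5743 ≈ 86.024 μg/mL.

86.0 μg/mL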